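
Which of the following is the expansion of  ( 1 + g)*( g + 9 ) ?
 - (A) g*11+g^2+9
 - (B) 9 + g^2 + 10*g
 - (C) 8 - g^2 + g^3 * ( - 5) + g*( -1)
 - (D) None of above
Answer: B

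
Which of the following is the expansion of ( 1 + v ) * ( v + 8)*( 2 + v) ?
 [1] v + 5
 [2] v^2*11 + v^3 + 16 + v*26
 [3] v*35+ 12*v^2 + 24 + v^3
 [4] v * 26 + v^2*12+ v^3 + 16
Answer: 2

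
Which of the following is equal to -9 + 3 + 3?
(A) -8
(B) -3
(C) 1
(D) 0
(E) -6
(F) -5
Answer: B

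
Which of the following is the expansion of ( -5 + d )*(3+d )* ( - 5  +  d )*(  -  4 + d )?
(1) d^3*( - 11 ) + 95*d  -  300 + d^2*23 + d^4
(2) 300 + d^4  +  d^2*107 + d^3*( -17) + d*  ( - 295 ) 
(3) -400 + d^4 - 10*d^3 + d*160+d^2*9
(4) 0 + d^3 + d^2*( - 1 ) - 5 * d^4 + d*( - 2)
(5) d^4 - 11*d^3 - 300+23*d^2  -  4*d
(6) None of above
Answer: 1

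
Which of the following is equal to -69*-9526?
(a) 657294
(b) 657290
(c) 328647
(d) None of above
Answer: a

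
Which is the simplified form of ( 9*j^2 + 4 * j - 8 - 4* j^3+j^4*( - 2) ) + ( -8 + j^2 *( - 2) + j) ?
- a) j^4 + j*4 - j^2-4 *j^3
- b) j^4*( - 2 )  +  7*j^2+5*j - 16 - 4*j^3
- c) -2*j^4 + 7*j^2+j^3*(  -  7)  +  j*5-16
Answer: b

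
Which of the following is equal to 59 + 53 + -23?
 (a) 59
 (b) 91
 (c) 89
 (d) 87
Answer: c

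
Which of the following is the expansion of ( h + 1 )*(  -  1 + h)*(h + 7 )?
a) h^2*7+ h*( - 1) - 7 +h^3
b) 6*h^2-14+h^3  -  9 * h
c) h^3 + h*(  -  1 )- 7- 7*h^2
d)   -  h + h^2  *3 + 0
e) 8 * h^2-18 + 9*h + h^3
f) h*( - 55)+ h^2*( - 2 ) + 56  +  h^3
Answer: a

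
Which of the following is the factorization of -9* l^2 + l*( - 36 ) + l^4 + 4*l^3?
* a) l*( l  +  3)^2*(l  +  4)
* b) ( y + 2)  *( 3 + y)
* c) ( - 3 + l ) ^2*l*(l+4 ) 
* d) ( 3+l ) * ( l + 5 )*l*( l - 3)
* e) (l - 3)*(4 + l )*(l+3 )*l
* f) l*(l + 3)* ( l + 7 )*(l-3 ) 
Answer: e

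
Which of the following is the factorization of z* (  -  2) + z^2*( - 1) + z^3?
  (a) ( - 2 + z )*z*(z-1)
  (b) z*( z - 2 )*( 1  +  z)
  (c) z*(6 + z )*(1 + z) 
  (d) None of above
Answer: b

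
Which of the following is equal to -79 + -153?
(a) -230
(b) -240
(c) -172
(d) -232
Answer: d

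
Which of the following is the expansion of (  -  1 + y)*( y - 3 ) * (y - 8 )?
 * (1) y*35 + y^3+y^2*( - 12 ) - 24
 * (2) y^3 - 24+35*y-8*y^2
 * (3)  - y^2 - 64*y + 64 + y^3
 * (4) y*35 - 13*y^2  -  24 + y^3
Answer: 1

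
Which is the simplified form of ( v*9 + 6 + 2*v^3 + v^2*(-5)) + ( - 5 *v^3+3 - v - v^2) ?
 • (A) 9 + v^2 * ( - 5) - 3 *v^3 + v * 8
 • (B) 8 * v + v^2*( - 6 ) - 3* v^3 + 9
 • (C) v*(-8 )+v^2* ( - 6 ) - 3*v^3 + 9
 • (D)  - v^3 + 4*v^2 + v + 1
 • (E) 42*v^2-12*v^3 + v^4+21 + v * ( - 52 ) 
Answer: B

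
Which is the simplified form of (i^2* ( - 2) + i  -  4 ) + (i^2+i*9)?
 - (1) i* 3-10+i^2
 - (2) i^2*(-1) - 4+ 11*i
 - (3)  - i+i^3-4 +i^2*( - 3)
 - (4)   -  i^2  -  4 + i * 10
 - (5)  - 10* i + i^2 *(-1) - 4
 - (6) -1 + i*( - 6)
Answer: 4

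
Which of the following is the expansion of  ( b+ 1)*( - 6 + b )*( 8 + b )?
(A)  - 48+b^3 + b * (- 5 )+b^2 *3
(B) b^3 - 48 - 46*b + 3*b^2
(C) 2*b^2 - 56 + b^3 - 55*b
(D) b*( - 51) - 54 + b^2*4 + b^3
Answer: B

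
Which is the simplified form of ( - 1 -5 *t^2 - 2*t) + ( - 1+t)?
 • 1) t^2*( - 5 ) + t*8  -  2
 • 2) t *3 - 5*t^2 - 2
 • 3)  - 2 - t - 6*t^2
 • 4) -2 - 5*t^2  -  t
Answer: 4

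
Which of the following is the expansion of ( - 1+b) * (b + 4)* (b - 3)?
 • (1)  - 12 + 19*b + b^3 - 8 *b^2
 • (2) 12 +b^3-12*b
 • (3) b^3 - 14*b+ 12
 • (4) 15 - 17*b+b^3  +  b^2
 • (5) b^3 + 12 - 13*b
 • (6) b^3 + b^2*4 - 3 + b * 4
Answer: 5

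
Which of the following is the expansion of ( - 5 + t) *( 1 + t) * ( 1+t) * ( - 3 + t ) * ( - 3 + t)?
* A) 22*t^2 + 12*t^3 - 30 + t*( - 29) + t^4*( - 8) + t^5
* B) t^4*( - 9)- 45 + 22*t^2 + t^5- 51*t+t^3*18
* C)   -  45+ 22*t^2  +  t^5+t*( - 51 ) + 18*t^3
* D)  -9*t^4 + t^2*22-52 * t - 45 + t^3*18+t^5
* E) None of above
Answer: B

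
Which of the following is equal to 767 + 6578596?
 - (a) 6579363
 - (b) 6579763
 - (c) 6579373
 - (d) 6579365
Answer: a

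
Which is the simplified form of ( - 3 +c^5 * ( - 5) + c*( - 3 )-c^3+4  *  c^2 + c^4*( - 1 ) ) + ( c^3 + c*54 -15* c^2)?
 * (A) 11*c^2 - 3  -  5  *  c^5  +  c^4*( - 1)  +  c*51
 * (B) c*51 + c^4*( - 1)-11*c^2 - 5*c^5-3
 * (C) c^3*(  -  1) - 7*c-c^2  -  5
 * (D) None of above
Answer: B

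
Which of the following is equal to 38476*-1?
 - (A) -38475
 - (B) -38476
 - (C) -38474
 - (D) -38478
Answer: B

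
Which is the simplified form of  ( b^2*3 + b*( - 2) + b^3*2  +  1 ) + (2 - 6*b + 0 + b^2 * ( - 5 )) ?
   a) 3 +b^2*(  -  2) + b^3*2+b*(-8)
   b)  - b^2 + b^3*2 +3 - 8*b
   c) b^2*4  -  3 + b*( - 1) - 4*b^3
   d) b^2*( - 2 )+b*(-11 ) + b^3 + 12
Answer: a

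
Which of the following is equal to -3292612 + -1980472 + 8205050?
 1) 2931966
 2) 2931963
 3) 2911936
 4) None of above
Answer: 1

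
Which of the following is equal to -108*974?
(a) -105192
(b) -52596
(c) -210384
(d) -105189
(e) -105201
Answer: a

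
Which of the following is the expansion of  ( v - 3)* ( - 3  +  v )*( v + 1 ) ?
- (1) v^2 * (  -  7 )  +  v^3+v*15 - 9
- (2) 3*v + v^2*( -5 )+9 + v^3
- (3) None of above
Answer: 2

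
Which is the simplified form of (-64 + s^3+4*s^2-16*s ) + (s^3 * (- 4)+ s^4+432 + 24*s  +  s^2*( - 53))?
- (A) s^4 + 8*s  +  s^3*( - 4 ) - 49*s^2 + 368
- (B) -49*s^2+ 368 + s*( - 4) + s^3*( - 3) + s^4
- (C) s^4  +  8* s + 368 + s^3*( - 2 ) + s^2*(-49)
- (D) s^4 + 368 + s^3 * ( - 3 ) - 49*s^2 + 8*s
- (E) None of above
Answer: D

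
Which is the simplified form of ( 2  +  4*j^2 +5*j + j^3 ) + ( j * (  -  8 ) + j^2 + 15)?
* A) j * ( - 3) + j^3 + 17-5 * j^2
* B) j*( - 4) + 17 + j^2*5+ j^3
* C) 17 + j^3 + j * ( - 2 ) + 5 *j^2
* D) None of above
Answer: D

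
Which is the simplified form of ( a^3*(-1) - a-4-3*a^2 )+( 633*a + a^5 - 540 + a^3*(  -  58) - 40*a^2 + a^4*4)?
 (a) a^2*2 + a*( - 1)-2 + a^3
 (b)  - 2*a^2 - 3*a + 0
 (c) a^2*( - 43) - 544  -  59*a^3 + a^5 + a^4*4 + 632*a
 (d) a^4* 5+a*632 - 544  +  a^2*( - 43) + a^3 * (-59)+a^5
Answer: c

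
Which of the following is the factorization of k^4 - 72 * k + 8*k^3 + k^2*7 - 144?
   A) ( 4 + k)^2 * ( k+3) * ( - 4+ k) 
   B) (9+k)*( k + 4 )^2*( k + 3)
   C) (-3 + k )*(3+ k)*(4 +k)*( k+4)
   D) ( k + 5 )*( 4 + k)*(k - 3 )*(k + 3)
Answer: C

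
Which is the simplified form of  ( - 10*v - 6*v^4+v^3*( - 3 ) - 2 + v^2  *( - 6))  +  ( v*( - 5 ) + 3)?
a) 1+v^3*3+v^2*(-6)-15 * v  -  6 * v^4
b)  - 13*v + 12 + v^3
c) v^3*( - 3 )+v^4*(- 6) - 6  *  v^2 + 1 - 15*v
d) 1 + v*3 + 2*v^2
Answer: c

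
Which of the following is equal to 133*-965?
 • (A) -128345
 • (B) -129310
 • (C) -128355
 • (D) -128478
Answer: A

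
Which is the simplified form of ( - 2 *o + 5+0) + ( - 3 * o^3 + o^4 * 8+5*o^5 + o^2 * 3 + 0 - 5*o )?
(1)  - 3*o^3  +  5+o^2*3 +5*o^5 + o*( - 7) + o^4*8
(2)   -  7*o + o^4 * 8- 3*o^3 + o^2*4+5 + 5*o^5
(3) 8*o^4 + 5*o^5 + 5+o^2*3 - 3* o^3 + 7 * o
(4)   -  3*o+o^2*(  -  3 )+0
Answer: 1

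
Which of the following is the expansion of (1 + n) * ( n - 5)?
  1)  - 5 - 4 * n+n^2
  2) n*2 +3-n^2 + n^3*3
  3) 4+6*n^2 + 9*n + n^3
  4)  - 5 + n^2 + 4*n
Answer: 1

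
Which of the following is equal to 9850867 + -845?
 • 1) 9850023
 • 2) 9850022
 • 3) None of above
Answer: 2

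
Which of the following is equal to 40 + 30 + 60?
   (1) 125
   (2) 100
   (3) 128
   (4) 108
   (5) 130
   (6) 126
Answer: 5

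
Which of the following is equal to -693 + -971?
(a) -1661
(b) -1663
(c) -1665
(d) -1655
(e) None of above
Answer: e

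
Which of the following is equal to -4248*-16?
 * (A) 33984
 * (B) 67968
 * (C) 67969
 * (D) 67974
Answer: B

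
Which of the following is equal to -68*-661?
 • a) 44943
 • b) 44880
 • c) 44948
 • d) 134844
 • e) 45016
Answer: c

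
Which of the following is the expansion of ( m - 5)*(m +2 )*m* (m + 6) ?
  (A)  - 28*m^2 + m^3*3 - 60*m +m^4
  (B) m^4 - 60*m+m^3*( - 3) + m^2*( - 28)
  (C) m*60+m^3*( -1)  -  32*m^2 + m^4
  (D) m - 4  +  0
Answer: A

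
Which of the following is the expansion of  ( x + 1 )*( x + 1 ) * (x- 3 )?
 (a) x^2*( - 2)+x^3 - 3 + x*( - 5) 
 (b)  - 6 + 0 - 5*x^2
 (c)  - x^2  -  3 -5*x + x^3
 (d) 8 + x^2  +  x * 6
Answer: c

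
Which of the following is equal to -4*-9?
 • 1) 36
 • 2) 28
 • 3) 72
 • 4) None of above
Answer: 1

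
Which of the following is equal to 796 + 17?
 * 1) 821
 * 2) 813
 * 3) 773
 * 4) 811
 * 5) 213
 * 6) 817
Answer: 2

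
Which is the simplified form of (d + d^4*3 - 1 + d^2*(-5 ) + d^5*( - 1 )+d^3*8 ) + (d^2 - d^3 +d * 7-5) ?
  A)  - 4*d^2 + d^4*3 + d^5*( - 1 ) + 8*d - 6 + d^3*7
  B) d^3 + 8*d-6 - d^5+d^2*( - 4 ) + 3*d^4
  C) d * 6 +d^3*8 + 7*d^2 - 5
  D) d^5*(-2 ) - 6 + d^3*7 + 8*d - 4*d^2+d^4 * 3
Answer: A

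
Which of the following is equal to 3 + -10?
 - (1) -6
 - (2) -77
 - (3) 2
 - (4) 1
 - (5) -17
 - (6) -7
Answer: 6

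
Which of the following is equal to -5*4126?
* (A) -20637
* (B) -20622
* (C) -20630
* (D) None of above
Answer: C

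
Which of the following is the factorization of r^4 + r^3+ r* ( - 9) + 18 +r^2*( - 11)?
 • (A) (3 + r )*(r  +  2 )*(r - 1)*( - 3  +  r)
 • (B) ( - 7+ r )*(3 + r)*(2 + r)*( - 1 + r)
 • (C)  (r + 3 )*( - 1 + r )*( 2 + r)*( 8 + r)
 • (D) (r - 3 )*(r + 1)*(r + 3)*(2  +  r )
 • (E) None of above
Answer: A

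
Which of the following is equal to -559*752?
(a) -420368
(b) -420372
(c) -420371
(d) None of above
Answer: a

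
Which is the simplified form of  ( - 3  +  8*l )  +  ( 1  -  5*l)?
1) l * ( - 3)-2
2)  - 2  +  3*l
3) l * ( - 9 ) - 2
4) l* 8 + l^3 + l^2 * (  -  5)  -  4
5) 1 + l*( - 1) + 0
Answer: 2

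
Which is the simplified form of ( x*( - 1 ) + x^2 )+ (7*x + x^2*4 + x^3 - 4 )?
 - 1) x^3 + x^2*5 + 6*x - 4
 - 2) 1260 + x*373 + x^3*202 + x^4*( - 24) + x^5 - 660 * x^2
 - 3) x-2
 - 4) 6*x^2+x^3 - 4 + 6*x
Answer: 1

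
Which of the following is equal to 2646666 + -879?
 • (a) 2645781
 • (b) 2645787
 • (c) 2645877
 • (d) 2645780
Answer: b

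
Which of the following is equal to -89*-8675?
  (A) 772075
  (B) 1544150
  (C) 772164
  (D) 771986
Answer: A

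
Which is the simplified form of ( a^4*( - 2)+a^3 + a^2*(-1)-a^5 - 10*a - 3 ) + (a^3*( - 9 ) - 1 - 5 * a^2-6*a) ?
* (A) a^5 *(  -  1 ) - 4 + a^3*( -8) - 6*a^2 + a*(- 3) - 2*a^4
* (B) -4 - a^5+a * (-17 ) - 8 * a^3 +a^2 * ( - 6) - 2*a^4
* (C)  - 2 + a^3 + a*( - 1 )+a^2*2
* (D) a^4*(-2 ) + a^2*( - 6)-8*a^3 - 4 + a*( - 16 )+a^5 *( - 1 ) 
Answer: D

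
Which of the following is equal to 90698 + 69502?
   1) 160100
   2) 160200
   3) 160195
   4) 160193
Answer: 2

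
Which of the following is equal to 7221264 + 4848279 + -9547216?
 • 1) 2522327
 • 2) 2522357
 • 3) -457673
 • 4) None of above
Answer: 1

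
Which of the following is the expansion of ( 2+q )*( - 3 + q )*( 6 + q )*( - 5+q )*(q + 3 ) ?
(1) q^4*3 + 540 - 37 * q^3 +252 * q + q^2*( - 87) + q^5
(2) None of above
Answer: 1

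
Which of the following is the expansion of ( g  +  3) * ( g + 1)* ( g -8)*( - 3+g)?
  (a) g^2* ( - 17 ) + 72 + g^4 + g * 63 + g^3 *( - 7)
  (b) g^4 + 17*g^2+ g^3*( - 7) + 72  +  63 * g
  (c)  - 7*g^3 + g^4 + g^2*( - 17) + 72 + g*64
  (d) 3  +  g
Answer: a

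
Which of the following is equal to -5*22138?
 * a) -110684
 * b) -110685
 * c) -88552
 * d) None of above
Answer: d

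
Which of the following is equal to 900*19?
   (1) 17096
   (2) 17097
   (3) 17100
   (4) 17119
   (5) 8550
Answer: 3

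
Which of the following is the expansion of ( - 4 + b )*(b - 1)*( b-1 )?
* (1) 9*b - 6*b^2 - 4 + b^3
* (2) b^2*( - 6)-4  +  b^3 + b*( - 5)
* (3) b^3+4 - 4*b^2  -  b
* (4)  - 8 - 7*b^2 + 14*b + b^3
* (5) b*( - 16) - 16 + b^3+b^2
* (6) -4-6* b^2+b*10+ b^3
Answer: 1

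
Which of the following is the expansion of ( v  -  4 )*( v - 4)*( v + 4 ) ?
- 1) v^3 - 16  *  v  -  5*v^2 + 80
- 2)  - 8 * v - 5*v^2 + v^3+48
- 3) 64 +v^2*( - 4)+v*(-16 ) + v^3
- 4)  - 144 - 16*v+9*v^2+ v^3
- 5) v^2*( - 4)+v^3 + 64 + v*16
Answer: 3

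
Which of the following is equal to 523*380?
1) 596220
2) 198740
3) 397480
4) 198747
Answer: 2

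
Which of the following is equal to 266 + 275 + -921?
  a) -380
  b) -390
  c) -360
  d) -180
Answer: a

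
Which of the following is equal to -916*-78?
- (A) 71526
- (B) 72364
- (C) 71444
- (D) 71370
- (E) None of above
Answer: E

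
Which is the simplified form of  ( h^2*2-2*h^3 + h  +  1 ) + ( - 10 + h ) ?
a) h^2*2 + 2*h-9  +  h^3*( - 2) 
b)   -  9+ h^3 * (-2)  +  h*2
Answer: a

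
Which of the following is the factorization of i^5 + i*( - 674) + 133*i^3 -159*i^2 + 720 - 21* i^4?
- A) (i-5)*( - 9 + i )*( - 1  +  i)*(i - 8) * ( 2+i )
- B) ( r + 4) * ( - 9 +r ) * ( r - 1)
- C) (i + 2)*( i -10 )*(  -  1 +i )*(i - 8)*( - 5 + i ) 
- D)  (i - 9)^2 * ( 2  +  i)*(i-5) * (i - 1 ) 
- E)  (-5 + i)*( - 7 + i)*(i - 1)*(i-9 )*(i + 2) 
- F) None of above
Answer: A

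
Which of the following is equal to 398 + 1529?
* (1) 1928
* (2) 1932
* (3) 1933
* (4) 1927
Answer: 4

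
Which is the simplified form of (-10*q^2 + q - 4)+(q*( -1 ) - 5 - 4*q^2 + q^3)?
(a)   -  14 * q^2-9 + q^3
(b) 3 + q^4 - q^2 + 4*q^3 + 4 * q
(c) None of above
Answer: a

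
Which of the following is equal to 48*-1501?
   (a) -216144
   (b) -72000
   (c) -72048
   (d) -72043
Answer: c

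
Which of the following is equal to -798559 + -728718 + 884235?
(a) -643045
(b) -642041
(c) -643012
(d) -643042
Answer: d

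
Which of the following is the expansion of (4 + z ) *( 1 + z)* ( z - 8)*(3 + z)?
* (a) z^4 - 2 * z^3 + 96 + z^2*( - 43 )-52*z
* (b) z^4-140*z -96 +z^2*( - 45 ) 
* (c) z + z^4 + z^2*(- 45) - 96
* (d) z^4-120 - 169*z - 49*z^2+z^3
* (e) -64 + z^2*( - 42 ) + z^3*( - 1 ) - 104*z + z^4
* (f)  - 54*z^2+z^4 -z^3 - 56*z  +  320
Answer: b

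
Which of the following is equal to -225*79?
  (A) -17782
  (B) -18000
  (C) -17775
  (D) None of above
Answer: C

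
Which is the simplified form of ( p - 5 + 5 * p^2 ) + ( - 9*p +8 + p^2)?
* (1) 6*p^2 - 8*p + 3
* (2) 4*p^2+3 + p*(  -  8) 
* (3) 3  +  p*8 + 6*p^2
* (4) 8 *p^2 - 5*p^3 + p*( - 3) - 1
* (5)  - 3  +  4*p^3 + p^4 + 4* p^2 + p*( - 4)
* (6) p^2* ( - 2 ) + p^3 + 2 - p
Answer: 1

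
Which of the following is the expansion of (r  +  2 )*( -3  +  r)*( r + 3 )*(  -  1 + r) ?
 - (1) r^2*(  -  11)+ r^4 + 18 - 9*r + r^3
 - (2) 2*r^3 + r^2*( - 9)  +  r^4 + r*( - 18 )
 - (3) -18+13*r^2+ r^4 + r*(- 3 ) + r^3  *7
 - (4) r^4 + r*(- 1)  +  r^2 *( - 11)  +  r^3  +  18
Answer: 1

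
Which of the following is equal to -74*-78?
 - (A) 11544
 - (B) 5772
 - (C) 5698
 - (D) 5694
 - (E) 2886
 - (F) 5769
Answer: B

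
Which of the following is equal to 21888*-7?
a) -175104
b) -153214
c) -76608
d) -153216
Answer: d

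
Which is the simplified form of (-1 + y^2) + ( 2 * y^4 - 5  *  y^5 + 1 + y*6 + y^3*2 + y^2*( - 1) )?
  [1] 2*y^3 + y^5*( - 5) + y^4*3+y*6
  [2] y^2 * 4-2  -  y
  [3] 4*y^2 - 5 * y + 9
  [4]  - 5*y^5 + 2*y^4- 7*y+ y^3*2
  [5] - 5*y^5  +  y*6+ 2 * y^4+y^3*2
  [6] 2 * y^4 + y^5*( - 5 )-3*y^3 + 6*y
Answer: 5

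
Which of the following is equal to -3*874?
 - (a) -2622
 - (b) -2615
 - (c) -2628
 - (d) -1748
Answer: a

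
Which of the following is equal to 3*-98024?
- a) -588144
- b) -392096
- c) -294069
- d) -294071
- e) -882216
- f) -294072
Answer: f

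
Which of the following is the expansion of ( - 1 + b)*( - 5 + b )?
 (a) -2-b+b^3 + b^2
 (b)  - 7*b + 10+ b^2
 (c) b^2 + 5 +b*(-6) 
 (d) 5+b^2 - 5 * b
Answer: c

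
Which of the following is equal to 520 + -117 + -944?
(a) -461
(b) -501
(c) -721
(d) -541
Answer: d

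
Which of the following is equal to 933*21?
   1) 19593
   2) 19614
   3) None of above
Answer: 1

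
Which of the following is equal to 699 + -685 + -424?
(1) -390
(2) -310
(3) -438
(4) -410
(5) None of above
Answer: 4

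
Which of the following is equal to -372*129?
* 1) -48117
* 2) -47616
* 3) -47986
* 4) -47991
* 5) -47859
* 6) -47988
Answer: 6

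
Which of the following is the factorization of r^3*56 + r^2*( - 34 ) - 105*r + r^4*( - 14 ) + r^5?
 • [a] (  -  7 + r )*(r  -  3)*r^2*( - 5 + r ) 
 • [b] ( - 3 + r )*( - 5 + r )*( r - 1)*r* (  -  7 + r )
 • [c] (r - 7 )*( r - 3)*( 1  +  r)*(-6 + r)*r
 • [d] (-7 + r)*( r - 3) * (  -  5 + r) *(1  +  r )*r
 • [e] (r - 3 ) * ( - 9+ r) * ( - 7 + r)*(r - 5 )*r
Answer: d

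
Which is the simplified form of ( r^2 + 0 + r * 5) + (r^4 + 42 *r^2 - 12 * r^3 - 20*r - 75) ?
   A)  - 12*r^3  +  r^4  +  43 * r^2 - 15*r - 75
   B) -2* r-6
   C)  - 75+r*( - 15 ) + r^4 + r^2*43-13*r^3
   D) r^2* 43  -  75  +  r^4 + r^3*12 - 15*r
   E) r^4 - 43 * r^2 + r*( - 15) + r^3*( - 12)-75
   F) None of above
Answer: A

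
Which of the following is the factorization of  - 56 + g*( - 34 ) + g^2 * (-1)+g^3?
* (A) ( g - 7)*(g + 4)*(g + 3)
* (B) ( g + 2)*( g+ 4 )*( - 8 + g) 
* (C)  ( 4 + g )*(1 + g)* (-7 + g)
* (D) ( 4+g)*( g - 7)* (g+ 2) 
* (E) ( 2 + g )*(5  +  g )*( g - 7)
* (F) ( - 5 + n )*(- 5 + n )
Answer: D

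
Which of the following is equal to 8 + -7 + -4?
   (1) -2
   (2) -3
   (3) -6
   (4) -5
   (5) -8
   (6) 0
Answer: 2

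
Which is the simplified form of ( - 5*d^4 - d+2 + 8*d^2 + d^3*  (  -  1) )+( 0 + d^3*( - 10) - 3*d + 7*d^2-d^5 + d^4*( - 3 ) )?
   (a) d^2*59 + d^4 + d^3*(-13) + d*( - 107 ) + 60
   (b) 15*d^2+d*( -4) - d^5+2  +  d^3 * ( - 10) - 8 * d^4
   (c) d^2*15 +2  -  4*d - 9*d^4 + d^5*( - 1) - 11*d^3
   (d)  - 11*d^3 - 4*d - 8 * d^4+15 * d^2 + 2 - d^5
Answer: d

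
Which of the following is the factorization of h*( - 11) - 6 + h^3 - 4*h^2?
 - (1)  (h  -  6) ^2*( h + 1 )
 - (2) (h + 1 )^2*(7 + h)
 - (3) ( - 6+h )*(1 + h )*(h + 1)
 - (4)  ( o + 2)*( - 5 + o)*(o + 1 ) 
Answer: 3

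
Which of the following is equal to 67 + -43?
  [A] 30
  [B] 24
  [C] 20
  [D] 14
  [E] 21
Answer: B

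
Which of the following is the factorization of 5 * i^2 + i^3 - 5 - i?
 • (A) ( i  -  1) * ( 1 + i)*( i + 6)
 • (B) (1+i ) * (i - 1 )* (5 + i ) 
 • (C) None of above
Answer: B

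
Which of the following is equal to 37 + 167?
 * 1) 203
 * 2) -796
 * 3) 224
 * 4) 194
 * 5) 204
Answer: 5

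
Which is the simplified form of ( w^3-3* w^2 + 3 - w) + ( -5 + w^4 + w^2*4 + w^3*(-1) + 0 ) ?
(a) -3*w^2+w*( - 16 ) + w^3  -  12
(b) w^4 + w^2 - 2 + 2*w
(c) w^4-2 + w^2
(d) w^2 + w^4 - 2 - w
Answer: d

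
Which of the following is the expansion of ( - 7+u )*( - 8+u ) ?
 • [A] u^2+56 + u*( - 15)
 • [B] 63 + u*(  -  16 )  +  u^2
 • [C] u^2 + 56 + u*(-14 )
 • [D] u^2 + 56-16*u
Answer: A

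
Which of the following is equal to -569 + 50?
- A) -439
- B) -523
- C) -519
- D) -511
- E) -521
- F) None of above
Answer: C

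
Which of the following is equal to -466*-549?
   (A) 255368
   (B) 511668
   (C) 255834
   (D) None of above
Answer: C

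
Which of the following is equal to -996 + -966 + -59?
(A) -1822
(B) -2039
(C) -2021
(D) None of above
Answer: C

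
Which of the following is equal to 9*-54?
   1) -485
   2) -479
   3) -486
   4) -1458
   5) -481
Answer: 3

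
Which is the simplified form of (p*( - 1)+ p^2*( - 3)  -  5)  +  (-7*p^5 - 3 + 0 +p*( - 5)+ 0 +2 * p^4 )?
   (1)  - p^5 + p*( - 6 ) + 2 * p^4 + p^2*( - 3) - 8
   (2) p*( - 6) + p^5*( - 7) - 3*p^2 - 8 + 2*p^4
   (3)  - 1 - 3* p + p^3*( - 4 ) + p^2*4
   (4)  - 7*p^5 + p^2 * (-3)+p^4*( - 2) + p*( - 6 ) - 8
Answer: 2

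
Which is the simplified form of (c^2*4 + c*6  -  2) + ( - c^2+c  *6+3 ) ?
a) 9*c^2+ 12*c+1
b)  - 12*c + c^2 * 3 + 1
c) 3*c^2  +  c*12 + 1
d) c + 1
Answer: c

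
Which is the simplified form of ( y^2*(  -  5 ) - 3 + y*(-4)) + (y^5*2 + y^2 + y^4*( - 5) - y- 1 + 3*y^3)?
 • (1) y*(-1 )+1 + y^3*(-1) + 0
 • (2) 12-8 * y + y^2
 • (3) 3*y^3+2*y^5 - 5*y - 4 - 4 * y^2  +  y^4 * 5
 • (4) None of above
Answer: 4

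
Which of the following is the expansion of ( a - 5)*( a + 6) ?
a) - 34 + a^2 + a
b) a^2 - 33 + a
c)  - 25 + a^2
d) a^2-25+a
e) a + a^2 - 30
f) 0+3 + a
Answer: e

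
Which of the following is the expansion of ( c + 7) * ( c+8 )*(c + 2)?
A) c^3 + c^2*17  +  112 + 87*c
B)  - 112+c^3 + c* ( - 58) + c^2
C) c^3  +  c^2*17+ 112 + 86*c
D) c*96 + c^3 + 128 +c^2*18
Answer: C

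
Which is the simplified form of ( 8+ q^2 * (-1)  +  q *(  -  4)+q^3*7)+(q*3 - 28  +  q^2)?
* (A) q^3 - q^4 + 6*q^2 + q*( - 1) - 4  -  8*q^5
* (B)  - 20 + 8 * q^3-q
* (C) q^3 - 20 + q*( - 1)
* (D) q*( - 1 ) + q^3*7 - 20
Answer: D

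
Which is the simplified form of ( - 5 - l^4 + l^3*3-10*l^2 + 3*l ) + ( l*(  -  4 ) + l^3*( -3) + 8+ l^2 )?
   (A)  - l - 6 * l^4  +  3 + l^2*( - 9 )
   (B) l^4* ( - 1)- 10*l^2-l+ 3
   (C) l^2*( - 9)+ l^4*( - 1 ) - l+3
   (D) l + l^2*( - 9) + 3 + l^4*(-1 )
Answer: C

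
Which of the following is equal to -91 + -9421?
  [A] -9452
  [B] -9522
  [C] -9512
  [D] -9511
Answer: C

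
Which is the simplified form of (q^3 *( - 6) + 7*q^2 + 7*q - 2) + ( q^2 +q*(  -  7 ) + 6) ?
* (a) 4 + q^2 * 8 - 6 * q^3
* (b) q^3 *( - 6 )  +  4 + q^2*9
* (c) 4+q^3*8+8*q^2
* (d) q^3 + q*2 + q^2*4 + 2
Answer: a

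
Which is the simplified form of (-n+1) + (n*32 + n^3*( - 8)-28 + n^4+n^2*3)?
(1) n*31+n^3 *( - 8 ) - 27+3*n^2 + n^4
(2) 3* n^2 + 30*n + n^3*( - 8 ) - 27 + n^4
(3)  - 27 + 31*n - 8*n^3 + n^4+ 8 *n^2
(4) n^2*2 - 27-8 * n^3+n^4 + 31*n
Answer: 1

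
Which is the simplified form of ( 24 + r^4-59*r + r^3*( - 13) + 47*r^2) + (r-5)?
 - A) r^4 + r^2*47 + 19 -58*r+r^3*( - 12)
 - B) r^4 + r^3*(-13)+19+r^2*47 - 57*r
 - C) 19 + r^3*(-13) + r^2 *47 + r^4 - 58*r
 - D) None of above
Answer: C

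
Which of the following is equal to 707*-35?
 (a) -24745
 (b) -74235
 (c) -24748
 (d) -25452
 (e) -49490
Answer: a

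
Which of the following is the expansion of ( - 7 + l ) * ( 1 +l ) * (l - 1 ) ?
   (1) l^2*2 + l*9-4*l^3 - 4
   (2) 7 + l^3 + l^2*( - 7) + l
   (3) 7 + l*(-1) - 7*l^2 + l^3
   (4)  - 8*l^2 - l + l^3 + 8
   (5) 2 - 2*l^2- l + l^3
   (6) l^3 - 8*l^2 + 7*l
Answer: 3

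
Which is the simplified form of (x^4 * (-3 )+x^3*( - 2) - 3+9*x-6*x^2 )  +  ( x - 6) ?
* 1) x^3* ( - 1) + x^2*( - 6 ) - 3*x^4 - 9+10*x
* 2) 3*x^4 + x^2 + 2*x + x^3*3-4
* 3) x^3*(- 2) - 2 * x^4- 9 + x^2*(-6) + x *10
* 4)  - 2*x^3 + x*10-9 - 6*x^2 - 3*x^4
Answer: 4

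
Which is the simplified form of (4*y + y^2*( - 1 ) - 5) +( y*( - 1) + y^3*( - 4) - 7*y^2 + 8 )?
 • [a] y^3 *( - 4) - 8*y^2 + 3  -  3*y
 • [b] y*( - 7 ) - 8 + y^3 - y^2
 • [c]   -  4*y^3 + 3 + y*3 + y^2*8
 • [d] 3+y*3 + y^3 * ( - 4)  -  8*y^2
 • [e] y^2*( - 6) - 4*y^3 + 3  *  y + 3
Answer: d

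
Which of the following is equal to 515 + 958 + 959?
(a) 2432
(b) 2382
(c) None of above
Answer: a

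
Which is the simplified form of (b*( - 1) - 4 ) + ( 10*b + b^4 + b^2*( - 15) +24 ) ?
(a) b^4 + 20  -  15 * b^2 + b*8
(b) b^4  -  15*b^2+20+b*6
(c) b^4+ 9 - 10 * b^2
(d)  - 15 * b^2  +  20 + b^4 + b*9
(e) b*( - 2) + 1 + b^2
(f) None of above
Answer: d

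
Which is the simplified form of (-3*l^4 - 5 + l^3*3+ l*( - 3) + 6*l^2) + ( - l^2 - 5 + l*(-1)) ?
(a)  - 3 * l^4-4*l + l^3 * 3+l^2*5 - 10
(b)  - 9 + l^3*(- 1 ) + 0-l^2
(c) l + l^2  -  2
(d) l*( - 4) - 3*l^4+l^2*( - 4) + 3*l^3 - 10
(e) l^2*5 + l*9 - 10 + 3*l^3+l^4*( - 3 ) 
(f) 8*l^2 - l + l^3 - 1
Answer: a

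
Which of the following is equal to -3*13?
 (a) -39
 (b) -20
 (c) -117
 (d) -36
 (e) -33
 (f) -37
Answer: a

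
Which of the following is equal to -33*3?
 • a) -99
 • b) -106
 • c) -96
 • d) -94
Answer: a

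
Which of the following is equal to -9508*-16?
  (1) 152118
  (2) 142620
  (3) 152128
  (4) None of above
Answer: 3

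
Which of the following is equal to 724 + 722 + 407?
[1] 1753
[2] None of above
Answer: 2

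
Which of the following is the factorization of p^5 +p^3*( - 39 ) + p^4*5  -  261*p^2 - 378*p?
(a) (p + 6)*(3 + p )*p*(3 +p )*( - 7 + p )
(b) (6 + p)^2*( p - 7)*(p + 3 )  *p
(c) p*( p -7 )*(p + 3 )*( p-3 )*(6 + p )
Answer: a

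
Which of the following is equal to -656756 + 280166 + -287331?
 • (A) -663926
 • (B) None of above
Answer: B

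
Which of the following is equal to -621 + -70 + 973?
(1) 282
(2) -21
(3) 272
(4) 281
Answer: 1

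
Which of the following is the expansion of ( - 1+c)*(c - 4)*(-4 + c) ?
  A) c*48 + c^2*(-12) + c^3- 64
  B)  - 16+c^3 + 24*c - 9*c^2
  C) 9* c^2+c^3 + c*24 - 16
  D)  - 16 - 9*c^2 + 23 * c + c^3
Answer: B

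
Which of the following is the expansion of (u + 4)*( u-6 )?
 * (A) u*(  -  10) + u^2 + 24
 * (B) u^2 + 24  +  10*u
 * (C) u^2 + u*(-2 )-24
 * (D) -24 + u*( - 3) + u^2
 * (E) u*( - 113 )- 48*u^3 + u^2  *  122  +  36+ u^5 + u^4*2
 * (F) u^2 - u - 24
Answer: C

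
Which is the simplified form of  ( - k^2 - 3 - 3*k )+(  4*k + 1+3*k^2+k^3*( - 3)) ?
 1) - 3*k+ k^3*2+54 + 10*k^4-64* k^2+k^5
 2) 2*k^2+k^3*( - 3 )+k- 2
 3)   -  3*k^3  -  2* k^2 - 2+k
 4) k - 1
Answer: 2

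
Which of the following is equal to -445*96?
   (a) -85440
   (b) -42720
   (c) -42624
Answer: b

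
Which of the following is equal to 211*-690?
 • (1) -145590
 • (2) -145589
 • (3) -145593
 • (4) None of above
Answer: 1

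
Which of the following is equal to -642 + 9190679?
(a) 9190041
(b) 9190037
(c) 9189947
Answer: b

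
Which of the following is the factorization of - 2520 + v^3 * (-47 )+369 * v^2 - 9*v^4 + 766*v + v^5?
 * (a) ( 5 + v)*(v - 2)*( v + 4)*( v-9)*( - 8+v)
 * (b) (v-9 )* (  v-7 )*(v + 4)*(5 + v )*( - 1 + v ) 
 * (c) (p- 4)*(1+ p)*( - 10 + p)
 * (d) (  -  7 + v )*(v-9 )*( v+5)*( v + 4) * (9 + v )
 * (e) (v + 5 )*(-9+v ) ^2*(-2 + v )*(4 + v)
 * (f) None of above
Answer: f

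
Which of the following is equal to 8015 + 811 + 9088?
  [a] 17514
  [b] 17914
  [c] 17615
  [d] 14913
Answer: b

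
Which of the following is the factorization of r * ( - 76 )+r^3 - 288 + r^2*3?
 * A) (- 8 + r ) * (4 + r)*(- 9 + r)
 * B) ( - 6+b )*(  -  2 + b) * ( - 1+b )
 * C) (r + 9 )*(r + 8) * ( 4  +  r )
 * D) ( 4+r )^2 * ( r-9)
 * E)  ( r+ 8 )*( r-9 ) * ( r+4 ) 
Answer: E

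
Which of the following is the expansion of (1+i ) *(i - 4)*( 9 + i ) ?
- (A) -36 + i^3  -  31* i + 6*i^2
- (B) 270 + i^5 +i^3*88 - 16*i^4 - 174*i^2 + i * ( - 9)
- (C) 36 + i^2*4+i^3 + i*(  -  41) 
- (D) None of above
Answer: A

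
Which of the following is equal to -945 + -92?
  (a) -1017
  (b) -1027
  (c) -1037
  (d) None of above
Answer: c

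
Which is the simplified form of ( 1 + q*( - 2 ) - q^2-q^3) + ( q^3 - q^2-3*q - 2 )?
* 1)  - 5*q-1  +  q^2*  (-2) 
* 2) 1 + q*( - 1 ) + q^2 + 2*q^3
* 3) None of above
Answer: 1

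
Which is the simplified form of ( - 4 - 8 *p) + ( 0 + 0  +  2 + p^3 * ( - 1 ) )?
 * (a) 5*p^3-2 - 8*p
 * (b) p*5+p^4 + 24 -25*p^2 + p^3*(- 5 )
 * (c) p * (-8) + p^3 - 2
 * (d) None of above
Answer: d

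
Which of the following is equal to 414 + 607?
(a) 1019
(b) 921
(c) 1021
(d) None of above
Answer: c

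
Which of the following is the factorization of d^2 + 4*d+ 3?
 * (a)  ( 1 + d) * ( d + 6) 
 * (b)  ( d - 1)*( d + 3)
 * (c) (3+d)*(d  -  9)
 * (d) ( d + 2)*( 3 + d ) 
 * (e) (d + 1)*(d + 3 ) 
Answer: e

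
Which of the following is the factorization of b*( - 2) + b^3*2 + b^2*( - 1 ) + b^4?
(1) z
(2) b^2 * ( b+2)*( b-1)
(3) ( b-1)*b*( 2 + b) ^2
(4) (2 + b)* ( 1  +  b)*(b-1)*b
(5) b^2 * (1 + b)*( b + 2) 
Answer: 4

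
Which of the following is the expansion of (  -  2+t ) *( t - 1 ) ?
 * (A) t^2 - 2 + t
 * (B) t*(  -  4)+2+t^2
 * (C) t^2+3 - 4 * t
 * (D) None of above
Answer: D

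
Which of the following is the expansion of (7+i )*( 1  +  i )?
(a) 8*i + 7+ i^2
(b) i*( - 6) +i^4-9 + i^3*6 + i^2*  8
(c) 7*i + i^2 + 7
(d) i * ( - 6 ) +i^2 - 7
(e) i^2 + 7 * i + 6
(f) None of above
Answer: a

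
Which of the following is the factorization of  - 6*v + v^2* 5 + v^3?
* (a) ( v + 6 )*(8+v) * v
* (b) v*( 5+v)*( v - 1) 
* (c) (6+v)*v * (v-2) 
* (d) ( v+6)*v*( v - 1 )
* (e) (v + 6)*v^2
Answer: d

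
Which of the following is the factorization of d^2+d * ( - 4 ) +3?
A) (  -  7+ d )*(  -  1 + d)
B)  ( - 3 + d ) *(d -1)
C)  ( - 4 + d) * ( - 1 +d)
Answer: B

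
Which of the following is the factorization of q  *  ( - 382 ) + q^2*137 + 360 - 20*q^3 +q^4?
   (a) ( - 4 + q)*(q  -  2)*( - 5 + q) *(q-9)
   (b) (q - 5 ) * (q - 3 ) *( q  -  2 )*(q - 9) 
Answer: a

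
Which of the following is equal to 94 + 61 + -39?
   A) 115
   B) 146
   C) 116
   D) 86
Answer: C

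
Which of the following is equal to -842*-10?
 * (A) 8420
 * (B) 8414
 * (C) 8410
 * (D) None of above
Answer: A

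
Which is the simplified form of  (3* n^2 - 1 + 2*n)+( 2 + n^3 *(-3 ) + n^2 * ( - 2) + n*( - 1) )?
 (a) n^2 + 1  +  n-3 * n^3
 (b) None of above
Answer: a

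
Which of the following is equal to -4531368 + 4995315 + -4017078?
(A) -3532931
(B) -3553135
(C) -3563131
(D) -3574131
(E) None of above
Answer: E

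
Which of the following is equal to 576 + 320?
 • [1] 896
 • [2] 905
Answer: 1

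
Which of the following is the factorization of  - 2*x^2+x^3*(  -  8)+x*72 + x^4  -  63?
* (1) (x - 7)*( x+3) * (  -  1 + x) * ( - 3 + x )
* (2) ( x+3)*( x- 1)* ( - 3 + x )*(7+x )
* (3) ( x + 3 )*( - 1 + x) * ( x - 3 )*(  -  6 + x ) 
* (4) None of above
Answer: 1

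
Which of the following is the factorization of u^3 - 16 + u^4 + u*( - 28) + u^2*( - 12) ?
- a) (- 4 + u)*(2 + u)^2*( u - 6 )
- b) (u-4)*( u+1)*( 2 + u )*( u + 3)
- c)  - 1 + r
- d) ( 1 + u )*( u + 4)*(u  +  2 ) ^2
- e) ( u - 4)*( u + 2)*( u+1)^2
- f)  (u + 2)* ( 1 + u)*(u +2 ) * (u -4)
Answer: f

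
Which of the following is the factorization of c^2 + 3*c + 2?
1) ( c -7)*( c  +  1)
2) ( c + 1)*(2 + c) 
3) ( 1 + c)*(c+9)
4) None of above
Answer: 2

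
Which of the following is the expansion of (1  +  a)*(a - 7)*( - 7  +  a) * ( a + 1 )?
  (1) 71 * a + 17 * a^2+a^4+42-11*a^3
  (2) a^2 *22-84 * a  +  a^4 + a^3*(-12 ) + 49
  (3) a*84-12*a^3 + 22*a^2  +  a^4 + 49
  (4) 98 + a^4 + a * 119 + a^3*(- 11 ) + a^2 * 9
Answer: 3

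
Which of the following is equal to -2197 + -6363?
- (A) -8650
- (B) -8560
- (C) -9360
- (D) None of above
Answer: B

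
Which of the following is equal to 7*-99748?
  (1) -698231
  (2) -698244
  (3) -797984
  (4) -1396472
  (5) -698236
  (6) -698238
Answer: 5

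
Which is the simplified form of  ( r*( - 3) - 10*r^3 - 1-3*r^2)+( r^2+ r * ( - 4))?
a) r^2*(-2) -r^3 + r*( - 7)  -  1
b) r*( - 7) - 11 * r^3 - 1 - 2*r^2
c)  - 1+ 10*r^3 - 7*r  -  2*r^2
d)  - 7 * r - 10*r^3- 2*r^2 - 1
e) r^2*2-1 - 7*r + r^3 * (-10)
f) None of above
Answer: d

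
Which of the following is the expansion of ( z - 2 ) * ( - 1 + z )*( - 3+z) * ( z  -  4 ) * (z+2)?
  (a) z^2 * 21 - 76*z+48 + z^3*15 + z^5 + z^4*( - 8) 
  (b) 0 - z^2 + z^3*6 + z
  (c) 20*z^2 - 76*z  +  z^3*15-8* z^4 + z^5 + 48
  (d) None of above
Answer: c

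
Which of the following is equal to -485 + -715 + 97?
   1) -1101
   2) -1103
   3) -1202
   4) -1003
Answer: 2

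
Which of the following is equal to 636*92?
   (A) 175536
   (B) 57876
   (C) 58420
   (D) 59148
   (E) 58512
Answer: E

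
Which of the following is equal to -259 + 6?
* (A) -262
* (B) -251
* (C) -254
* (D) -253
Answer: D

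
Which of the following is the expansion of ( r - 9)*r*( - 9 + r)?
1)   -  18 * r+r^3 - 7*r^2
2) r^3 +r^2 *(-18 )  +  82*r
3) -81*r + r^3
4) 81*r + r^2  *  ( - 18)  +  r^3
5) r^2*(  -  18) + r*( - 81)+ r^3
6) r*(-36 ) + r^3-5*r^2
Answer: 4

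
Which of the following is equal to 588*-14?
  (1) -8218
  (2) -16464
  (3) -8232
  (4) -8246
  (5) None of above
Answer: 3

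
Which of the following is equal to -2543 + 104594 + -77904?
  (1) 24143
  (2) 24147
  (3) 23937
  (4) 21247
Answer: 2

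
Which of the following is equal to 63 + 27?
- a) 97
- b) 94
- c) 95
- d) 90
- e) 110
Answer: d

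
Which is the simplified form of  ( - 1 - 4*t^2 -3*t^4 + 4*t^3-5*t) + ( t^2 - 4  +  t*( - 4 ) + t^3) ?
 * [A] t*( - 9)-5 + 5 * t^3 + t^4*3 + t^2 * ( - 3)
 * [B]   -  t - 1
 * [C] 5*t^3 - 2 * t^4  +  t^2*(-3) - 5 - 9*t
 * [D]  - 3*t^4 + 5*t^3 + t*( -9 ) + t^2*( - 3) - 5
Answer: D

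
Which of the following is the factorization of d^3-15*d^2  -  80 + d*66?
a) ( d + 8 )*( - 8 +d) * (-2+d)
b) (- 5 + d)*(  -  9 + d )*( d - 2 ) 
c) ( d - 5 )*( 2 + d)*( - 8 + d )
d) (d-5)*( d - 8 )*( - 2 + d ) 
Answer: d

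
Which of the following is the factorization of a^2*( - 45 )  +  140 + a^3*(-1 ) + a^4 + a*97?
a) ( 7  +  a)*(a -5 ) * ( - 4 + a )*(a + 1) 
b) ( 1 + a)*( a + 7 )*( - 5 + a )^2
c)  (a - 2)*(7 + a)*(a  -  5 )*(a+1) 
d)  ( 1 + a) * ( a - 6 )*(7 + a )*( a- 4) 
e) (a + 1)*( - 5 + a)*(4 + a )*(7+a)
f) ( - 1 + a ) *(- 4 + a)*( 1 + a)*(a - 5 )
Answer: a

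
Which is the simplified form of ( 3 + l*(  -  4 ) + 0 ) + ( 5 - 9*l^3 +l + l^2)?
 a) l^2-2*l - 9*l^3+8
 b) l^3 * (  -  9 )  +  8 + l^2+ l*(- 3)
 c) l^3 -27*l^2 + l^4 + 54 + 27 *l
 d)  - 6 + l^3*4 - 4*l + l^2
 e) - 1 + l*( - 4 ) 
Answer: b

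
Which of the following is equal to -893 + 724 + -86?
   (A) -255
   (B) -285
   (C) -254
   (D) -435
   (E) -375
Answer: A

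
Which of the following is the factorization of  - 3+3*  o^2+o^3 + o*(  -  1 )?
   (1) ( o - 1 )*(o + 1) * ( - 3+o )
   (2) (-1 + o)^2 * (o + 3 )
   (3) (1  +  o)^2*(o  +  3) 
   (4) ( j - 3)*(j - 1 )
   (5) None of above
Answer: 5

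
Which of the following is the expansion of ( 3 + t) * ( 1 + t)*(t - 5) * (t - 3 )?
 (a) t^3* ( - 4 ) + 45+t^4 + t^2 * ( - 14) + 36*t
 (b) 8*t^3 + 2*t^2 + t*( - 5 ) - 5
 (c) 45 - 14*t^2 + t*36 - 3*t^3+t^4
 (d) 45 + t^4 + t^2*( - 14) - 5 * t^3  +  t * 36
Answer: a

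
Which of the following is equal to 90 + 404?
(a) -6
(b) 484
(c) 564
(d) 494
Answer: d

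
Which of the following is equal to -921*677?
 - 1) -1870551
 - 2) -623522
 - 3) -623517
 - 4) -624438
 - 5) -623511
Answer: 3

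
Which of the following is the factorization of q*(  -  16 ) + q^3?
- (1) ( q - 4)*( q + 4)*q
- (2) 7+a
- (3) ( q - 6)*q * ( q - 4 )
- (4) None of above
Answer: 1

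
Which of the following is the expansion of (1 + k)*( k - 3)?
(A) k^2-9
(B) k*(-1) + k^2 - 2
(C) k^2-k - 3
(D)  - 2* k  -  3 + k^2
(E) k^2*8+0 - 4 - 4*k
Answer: D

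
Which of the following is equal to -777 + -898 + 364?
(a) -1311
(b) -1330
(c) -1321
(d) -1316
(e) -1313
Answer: a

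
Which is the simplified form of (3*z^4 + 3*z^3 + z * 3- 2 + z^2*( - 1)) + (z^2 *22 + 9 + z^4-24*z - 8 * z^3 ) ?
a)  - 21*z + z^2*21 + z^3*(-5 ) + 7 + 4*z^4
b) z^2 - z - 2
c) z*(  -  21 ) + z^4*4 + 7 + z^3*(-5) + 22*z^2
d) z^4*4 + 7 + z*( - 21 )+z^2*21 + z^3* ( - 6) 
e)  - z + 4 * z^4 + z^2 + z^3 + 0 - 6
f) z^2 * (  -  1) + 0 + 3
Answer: a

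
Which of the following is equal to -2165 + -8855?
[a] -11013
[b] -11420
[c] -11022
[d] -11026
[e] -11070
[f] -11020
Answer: f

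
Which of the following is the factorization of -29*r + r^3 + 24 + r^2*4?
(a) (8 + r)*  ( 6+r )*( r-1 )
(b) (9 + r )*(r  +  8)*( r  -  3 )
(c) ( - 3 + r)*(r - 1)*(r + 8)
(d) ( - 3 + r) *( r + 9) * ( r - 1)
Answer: c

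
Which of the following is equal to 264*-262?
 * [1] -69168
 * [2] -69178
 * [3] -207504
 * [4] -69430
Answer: 1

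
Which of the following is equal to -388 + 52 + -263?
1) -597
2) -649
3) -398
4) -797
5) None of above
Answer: 5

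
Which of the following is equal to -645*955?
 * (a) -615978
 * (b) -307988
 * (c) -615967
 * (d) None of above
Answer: d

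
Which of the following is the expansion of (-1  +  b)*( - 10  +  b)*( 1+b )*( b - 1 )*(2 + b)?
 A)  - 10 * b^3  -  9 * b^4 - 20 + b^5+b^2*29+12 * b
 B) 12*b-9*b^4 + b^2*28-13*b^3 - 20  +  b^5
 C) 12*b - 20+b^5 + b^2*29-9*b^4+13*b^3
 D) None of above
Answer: D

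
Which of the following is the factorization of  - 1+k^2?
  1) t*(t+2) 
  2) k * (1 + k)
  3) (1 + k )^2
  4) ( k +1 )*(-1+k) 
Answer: 4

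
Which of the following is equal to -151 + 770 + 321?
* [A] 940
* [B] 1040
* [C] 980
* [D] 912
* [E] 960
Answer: A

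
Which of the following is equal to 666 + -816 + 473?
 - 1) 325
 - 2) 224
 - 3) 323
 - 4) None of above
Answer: 3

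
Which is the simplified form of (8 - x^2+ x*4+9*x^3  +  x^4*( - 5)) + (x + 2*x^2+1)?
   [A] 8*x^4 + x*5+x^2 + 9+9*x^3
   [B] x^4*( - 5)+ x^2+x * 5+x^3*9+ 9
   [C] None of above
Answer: B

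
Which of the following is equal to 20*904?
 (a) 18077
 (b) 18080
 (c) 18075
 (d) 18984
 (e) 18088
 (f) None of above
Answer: b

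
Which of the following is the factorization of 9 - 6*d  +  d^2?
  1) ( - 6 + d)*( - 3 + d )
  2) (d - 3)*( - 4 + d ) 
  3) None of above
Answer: 3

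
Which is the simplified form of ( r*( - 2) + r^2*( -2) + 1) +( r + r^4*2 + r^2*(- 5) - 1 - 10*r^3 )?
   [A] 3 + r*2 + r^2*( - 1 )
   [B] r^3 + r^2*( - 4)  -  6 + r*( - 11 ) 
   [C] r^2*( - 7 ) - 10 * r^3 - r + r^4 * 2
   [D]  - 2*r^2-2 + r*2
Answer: C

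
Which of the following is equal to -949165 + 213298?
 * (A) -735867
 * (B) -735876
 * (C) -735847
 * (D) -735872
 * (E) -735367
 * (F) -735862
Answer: A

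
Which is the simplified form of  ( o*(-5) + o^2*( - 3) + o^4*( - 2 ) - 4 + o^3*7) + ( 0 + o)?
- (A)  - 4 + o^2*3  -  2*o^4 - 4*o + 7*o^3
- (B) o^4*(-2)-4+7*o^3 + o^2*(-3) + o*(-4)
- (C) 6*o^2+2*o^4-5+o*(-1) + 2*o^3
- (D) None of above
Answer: B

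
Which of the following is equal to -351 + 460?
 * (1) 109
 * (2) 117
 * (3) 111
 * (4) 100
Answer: 1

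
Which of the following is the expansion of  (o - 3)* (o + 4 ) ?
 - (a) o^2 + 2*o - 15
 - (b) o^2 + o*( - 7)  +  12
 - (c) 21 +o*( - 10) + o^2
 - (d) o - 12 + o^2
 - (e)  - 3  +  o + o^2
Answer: d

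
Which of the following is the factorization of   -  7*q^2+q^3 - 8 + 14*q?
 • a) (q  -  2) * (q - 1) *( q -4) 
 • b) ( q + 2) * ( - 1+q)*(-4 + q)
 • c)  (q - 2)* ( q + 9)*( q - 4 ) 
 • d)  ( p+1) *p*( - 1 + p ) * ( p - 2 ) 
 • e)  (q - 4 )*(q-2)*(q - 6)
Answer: a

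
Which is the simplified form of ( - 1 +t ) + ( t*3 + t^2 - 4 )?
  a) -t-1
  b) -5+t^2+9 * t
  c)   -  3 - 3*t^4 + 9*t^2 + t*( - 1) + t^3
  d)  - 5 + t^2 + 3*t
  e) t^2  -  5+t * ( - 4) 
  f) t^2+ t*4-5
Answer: f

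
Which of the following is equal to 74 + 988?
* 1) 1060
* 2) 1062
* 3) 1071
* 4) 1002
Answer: 2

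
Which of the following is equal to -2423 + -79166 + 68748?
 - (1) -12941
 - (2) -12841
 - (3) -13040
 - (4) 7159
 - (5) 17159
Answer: 2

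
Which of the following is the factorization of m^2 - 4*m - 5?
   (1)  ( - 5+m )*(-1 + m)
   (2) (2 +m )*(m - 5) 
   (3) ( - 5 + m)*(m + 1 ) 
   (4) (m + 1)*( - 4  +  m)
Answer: 3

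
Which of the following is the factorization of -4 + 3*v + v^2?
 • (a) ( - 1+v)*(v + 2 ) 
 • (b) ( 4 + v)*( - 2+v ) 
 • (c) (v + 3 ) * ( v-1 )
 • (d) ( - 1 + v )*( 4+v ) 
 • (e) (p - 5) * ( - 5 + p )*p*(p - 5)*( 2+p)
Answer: d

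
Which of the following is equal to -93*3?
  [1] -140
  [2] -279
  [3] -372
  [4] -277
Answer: 2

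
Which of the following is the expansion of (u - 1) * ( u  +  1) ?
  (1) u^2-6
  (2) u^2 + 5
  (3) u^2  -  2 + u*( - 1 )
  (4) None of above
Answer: 4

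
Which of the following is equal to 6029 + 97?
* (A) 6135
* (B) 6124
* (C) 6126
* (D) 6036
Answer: C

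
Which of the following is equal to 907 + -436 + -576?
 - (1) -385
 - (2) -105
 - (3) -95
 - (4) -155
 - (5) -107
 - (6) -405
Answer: 2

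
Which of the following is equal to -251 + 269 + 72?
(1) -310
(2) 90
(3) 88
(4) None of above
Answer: 2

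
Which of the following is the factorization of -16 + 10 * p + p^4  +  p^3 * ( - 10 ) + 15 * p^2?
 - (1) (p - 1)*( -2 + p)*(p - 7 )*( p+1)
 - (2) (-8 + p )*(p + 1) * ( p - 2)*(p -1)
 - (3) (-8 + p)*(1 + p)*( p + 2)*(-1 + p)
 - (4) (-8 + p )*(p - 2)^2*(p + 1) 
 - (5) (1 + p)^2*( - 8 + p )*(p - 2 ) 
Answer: 2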